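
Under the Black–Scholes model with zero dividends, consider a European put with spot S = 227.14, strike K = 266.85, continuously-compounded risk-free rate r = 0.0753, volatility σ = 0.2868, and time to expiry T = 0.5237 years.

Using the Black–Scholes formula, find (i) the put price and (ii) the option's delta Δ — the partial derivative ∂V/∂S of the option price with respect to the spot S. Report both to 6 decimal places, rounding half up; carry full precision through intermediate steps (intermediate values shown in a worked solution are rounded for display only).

σ√T = 0.2868·√0.5237 = 0.207549
d₁ = (ln(S/K) + (r+σ²/2)T) / (σ√T) = (ln(227.14/266.85) + (0.0753+0.2868²/2)·0.5237) / 0.207549 = (-0.161120 + 0.060973) / 0.207549 = -0.482524
d₂ = d₁ − σ√T = -0.482524 − 0.207549 = -0.690073
e^{−rT} = e^{−0.0753·0.5237} = 0.961333
N(−d₁) = 0.685283,  N(−d₂) = 0.754926
Put price V = K·e^{−rT}·N(−d₂) − S·N(−d₁) = 193.662349 − 155.655180 = 38.007168
Δ = −N(−d₁) = -0.685283

price = 38.007168
Δ = -0.685283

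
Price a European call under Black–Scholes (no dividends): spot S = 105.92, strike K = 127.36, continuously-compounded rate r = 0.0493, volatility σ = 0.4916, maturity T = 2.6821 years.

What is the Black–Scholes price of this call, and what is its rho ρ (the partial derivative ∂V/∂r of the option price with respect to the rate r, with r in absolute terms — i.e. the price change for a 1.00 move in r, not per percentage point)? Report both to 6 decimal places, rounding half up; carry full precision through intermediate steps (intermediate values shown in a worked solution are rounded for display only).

price = 31.243906
ρ = 95.816555

σ√T = 0.4916·√2.6821 = 0.805099
d₁ = (ln(S/K) + (r+σ²/2)T) / (σ√T) = (ln(105.92/127.36) + (0.0493+0.4916²/2)·2.6821) / 0.805099 = (-0.184334 + 0.456320) / 0.805099 = 0.337829
d₂ = d₁ − σ√T = 0.337829 − 0.805099 = -0.467270
e^{−rT} = e^{−0.0493·2.6821} = 0.876142
N(d₁) = 0.632254,  N(d₂) = 0.320153
Call price V = S·N(d₁) − K·e^{−rT}·N(d₂) = 66.968359 − 35.724453 = 31.243906
ρ = K·T·e^{−rT}·N(d₂) = 95.816555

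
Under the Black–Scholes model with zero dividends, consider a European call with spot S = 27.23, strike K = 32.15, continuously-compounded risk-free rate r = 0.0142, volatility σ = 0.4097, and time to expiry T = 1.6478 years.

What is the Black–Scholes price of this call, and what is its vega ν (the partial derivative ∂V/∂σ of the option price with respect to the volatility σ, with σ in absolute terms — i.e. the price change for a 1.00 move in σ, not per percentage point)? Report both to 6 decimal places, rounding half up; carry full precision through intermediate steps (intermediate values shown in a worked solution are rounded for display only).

σ√T = 0.4097·√1.6478 = 0.525918
d₁ = (ln(S/K) + (r+σ²/2)T) / (σ√T) = (ln(27.23/32.15) + (0.0142+0.4097²/2)·1.6478) / 0.525918 = (-0.166093 + 0.161694) / 0.525918 = -0.008365
d₂ = d₁ − σ√T = -0.008365 − 0.525918 = -0.534283
e^{−rT} = e^{−0.0142·1.6478} = 0.976873
N(d₁) = 0.496663,  N(d₂) = 0.296573
Call price V = S·N(d₁) − K·e^{−rT}·N(d₂) = 13.524128 − 9.314301 = 4.209828
φ(d₁) = (1/√(2π))·e^{−d₁²/2} = 0.398928
ν = S·φ(d₁)·√T = 13.944237

price = 4.209828
ν = 13.944237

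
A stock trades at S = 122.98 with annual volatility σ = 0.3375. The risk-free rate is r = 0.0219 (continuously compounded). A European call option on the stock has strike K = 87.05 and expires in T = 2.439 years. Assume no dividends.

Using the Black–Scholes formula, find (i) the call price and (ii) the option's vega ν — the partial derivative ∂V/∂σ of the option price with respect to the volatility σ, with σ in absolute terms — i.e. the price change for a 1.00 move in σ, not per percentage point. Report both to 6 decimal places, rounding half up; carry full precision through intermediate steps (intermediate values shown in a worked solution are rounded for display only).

price = 47.202876
ν = 45.523095

σ√T = 0.3375·√2.439 = 0.527084
d₁ = (ln(S/K) + (r+σ²/2)T) / (σ√T) = (ln(122.98/87.05) + (0.0219+0.3375²/2)·2.439) / 0.527084 = (0.345539 + 0.192323) / 0.527084 = 1.020448
d₂ = d₁ − σ√T = 1.020448 − 0.527084 = 0.493365
e^{−rT} = e^{−0.0219·2.439} = 0.947987
N(d₁) = 0.846242,  N(d₂) = 0.689123
Call price V = S·N(d₁) − K·e^{−rT}·N(d₂) = 104.070851 − 56.867975 = 47.202876
φ(d₁) = (1/√(2π))·e^{−d₁²/2} = 0.237023
ν = S·φ(d₁)·√T = 45.523095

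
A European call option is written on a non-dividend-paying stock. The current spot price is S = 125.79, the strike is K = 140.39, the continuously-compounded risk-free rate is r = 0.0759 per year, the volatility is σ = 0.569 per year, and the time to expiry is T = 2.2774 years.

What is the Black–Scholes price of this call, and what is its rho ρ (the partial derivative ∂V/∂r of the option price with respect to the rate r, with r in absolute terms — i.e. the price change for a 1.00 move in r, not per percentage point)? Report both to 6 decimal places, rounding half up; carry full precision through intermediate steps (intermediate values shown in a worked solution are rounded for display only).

price = 44.471421
ρ = 97.085121

σ√T = 0.569·√2.2774 = 0.858681
d₁ = (ln(S/K) + (r+σ²/2)T) / (σ√T) = (ln(125.79/140.39) + (0.0759+0.569²/2)·2.2774) / 0.858681 = (-0.109810 + 0.541521) / 0.858681 = 0.502760
d₂ = d₁ − σ√T = 0.502760 − 0.858681 = -0.355921
e^{−rT} = e^{−0.0759·2.2774} = 0.841260
N(d₁) = 0.692434,  N(d₂) = 0.360950
Call price V = S·N(d₁) − K·e^{−rT}·N(d₂) = 87.101228 − 42.629806 = 44.471421
ρ = K·T·e^{−rT}·N(d₂) = 97.085121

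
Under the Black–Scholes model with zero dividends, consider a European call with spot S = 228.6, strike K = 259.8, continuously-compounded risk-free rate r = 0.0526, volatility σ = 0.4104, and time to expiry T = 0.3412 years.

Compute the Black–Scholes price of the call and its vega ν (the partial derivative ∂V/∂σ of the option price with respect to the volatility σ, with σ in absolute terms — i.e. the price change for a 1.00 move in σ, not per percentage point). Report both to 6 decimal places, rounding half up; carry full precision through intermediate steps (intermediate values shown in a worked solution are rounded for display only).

price = 12.161694
ν = 50.296947

σ√T = 0.4104·√0.3412 = 0.239724
d₁ = (ln(S/K) + (r+σ²/2)T) / (σ√T) = (ln(228.6/259.8) + (0.0526+0.4104²/2)·0.3412) / 0.239724 = (-0.127938 + 0.046681) / 0.239724 = -0.338962
d₂ = d₁ − σ√T = -0.338962 − 0.239724 = -0.578686
e^{−rT} = e^{−0.0526·0.3412} = 0.982213
N(d₁) = 0.367319,  N(d₂) = 0.281400
Call price V = S·N(d₁) − K·e^{−rT}·N(d₂) = 83.969165 − 71.807471 = 12.161694
φ(d₁) = (1/√(2π))·e^{−d₁²/2} = 0.376670
ν = S·φ(d₁)·√T = 50.296947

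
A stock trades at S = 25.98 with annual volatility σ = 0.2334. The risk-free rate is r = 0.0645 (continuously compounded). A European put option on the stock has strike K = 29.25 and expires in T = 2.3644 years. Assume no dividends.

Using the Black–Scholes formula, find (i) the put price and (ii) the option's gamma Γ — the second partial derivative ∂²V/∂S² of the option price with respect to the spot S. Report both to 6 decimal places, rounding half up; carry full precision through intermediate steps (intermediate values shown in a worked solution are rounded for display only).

σ√T = 0.2334·√2.3644 = 0.358890
d₁ = (ln(S/K) + (r+σ²/2)T) / (σ√T) = (ln(25.98/29.25) + (0.0645+0.2334²/2)·2.3644) / 0.358890 = (-0.118553 + 0.216905) / 0.358890 = 0.274046
d₂ = d₁ − σ√T = 0.274046 − 0.358890 = -0.084844
e^{−rT} = e^{−0.0645·2.3644} = 0.858556
N(−d₁) = 0.392025,  N(−d₂) = 0.533807
Put price V = K·e^{−rT}·N(−d₂) − S·N(−d₁) = 13.405373 − 10.184803 = 3.220570
φ(d₁) = (1/√(2π))·e^{−d₁²/2} = 0.384240
Γ = φ(d₁) / (S·σ·√T) = 0.041210

price = 3.220570
Γ = 0.041210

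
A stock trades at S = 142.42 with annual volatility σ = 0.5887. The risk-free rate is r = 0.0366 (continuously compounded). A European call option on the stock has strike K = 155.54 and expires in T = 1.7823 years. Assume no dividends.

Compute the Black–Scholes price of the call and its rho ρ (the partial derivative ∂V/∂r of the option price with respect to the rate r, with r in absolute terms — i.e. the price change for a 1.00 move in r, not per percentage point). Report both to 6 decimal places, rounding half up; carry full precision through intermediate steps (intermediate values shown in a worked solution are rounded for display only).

σ√T = 0.5887·√1.7823 = 0.785931
d₁ = (ln(S/K) + (r+σ²/2)T) / (σ√T) = (ln(142.42/155.54) + (0.0366+0.5887²/2)·1.7823) / 0.785931 = (-0.088122 + 0.374076) / 0.785931 = 0.363840
d₂ = d₁ − σ√T = 0.363840 − 0.785931 = -0.422091
e^{−rT} = e^{−0.0366·1.7823} = 0.936850
N(d₁) = 0.642011,  N(d₂) = 0.336479
Call price V = S·N(d₁) − K·e^{−rT}·N(d₂) = 91.435265 − 49.030989 = 42.404277
ρ = K·T·e^{−rT}·N(d₂) = 87.387931

price = 42.404277
ρ = 87.387931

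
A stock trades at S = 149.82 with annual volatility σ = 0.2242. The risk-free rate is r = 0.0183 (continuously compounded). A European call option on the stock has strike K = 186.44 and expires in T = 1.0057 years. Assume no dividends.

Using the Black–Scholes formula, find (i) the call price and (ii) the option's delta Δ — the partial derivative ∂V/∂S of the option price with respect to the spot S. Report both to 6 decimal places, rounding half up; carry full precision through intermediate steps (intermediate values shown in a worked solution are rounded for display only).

σ√T = 0.2242·√1.0057 = 0.224838
d₁ = (ln(S/K) + (r+σ²/2)T) / (σ√T) = (ln(149.82/186.44) + (0.0183+0.2242²/2)·1.0057) / 0.224838 = (-0.218675 + 0.043680) / 0.224838 = -0.778314
d₂ = d₁ − σ√T = -0.778314 − 0.224838 = -1.003152
e^{−rT} = e^{−0.0183·1.0057} = 0.981764
N(d₁) = 0.218192,  N(d₂) = 0.157894
Call price V = S·N(d₁) − K·e^{−rT}·N(d₂) = 32.689539 − 28.900905 = 3.788635
Δ = N(d₁) = 0.218192

price = 3.788635
Δ = 0.218192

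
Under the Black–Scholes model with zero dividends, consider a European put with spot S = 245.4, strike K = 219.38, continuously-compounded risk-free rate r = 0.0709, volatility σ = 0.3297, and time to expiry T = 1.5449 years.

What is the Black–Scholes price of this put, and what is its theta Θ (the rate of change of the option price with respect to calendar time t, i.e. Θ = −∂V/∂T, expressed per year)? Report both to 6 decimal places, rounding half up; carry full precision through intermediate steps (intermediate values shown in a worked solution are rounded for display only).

price = 16.516291
Θ = -4.696121

σ√T = 0.3297·√1.5449 = 0.409797
d₁ = (ln(S/K) + (r+σ²/2)T) / (σ√T) = (ln(245.4/219.38) + (0.0709+0.3297²/2)·1.5449) / 0.409797 = (0.112084 + 0.193500) / 0.409797 = 0.745697
d₂ = d₁ − σ√T = 0.745697 − 0.409797 = 0.335899
e^{−rT} = e^{−0.0709·1.5449} = 0.896252
N(−d₁) = 0.227925,  N(−d₂) = 0.368473
Put price V = K·e^{−rT}·N(−d₂) − S·N(−d₁) = 72.449173 − 55.932882 = 16.516291
φ(d₁) = (1/√(2π))·e^{−d₁²/2} = 0.302108
Θ = −S·φ(d₁)·σ/(2√T) + r·K·e^{−rT}·N(−d₂) = −9.832767 + 5.136646 = -4.696121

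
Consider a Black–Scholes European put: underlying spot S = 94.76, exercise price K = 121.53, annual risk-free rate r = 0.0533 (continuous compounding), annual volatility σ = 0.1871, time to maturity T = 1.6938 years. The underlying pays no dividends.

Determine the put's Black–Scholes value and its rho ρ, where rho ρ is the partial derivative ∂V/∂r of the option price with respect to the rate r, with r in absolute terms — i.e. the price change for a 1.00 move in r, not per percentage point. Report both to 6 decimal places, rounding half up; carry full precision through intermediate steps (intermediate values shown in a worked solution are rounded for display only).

σ√T = 0.1871·√1.6938 = 0.243503
d₁ = (ln(S/K) + (r+σ²/2)T) / (σ√T) = (ln(94.76/121.53) + (0.0533+0.1871²/2)·1.6938) / 0.243503 = (-0.248814 + 0.119926) / 0.243503 = -0.529304
d₂ = d₁ − σ√T = -0.529304 − 0.243503 = -0.772807
e^{−rT} = e^{−0.0533·1.6938} = 0.913676
N(−d₁) = 0.701703,  N(−d₂) = 0.780182
Put price V = K·e^{−rT}·N(−d₂) − S·N(−d₁) = 86.630619 − 66.493352 = 20.137266
ρ = −K·T·e^{−rT}·N(−d₂) = -146.734942

price = 20.137266
ρ = -146.734942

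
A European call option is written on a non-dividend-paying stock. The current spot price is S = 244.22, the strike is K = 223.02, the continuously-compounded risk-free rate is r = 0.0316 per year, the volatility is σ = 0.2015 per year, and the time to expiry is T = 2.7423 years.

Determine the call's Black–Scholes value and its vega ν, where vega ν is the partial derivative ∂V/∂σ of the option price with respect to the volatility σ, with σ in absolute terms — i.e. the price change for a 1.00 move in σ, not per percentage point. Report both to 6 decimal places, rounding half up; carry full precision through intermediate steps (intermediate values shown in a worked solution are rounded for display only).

σ√T = 0.2015·√2.7423 = 0.333682
d₁ = (ln(S/K) + (r+σ²/2)T) / (σ√T) = (ln(244.22/223.02) + (0.0316+0.2015²/2)·2.7423) / 0.333682 = (0.090808 + 0.142328) / 0.333682 = 0.698679
d₂ = d₁ − σ√T = 0.698679 − 0.333682 = 0.364997
e^{−rT} = e^{−0.0316·2.7423} = 0.916992
N(d₁) = 0.757624,  N(d₂) = 0.642443
Call price V = S·N(d₁) − K·e^{−rT}·N(d₂) = 185.026850 − 131.384476 = 53.642374
φ(d₁) = (1/√(2π))·e^{−d₁²/2} = 0.312543
ν = S·φ(d₁)·√T = 126.400226

price = 53.642374
ν = 126.400226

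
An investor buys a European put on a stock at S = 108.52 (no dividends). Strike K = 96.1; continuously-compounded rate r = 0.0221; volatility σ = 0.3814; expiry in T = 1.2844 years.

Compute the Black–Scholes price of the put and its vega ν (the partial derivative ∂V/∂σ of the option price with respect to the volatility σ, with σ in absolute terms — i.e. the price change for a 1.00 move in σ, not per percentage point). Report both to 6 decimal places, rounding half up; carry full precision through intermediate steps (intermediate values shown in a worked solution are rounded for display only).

price = 10.731930
ν = 41.873987

σ√T = 0.3814·√1.2844 = 0.432246
d₁ = (ln(S/K) + (r+σ²/2)T) / (σ√T) = (ln(108.52/96.1) + (0.0221+0.3814²/2)·1.2844) / 0.432246 = (0.121545 + 0.121803) / 0.432246 = 0.562987
d₂ = d₁ − σ√T = 0.562987 − 0.432246 = 0.130741
e^{−rT} = e^{−0.0221·1.2844} = 0.972014
N(−d₁) = 0.286722,  N(−d₂) = 0.447990
Put price V = K·e^{−rT}·N(−d₂) − S·N(−d₁) = 41.846999 − 31.115070 = 10.731930
φ(d₁) = (1/√(2π))·e^{−d₁²/2} = 0.340474
ν = S·φ(d₁)·√T = 41.873987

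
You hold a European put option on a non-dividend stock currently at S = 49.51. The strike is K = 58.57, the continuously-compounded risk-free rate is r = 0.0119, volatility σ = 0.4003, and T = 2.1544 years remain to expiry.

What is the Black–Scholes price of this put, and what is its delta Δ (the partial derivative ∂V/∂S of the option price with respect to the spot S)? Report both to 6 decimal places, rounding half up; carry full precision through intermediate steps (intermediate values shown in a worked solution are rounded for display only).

price = 16.453637
Δ = -0.479504

σ√T = 0.4003·√2.1544 = 0.587555
d₁ = (ln(S/K) + (r+σ²/2)T) / (σ√T) = (ln(49.51/58.57) + (0.0119+0.4003²/2)·2.1544) / 0.587555 = (-0.168048 + 0.198248) / 0.587555 = 0.051399
d₂ = d₁ − σ√T = 0.051399 − 0.587555 = -0.536156
e^{−rT} = e^{−0.0119·2.1544} = 0.974688
N(−d₁) = 0.479504,  N(−d₂) = 0.704075
Put price V = K·e^{−rT}·N(−d₂) − S·N(−d₁) = 40.193861 − 23.740223 = 16.453637
Δ = −N(−d₁) = -0.479504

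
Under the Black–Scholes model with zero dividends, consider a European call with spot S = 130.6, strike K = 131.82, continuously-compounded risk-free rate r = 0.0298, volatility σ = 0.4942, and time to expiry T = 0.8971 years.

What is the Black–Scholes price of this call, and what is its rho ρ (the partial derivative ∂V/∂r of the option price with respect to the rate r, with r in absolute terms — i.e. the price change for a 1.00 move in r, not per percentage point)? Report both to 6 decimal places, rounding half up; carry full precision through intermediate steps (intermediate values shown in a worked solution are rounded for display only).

σ√T = 0.4942·√0.8971 = 0.468083
d₁ = (ln(S/K) + (r+σ²/2)T) / (σ√T) = (ln(130.6/131.82) + (0.0298+0.4942²/2)·0.8971) / 0.468083 = (-0.009298 + 0.136285) / 0.468083 = 0.271290
d₂ = d₁ − σ√T = 0.271290 − 0.468083 = -0.196793
e^{−rT} = e^{−0.0298·0.8971} = 0.973621
N(d₁) = 0.606916,  N(d₂) = 0.421995
Call price V = S·N(d₁) − K·e^{−rT}·N(d₂) = 79.263242 − 54.159930 = 25.103312
ρ = K·T·e^{−rT}·N(d₂) = 48.586873

price = 25.103312
ρ = 48.586873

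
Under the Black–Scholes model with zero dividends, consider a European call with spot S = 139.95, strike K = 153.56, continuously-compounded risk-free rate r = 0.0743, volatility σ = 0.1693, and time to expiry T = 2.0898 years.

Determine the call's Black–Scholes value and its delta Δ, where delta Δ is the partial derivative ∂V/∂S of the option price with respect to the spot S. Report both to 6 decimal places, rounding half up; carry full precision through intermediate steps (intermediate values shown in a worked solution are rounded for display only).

price = 17.880961
Δ = 0.647137

σ√T = 0.1693·√2.0898 = 0.244742
d₁ = (ln(S/K) + (r+σ²/2)T) / (σ√T) = (ln(139.95/153.56) + (0.0743+0.1693²/2)·2.0898) / 0.244742 = (-0.092806 + 0.185222) / 0.244742 = 0.377603
d₂ = d₁ − σ√T = 0.377603 − 0.244742 = 0.132860
e^{−rT} = e^{−0.0743·2.0898} = 0.856182
N(d₁) = 0.647137,  N(d₂) = 0.552848
Call price V = S·N(d₁) − K·e^{−rT}·N(d₂) = 90.566842 − 72.685881 = 17.880961
Δ = N(d₁) = 0.647137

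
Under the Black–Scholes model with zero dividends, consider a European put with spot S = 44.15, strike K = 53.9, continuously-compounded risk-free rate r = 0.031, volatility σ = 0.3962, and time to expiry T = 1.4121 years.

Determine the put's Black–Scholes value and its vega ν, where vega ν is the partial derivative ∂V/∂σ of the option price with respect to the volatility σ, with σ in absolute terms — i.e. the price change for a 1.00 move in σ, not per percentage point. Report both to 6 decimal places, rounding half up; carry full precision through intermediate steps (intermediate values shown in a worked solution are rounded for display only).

σ√T = 0.3962·√1.4121 = 0.470812
d₁ = (ln(S/K) + (r+σ²/2)T) / (σ√T) = (ln(44.15/53.9) + (0.031+0.3962²/2)·1.4121) / 0.470812 = (-0.199538 + 0.154607) / 0.470812 = -0.095432
d₂ = d₁ − σ√T = -0.095432 − 0.470812 = -0.566244
e^{−rT} = e^{−0.031·1.4121} = 0.957169
N(−d₁) = 0.538014,  N(−d₂) = 0.714386
Put price V = K·e^{−rT}·N(−d₂) − S·N(−d₁) = 36.856190 − 23.753330 = 13.102859
φ(d₁) = (1/√(2π))·e^{−d₁²/2} = 0.397130
ν = S·φ(d₁)·√T = 20.835113

price = 13.102859
ν = 20.835113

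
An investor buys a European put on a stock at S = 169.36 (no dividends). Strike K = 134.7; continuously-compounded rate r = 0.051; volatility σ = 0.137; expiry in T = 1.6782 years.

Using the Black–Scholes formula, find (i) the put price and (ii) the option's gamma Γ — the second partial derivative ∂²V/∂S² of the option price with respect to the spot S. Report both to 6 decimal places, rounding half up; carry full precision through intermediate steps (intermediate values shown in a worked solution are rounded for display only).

σ√T = 0.137·√1.6782 = 0.177477
d₁ = (ln(S/K) + (r+σ²/2)T) / (σ√T) = (ln(169.36/134.7) + (0.051+0.137²/2)·1.6782) / 0.177477 = (0.228977 + 0.101337) / 0.177477 = 1.861163
d₂ = d₁ − σ√T = 1.861163 − 0.177477 = 1.683685
e^{−rT} = e^{−0.051·1.6782} = 0.917972
N(−d₁) = 0.031361,  N(−d₂) = 0.046121
Put price V = K·e^{−rT}·N(−d₂) − S·N(−d₁) = 5.702931 − 5.311233 = 0.391697
φ(d₁) = (1/√(2π))·e^{−d₁²/2} = 0.070588
Γ = φ(d₁) / (S·σ·√T) = 0.002348

price = 0.391697
Γ = 0.002348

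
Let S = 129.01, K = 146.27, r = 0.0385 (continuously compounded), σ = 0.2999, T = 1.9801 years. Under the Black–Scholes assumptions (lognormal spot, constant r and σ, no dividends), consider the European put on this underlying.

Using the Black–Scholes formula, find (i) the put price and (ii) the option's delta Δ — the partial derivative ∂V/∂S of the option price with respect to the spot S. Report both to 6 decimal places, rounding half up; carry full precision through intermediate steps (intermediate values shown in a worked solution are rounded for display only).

price = 25.515133
Δ = -0.462511

σ√T = 0.2999·√1.9801 = 0.422007
d₁ = (ln(S/K) + (r+σ²/2)T) / (σ√T) = (ln(129.01/146.27) + (0.0385+0.2999²/2)·1.9801) / 0.422007 = (-0.125564 + 0.165279) / 0.422007 = 0.094109
d₂ = d₁ − σ√T = 0.094109 − 0.422007 = -0.327898
e^{−rT} = e^{−0.0385·1.9801} = 0.926599
N(−d₁) = 0.462511,  N(−d₂) = 0.628506
Put price V = K·e^{−rT}·N(−d₂) − S·N(−d₁) = 85.183719 − 59.668586 = 25.515133
Δ = −N(−d₁) = -0.462511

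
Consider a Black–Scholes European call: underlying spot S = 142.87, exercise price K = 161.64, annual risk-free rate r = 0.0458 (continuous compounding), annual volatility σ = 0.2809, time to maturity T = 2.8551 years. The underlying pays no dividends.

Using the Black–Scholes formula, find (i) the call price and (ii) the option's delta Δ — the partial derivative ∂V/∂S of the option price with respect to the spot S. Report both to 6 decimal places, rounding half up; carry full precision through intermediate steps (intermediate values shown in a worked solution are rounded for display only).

price = 27.227864
Δ = 0.599772

σ√T = 0.2809·√2.8551 = 0.474638
d₁ = (ln(S/K) + (r+σ²/2)T) / (σ√T) = (ln(142.87/161.64) + (0.0458+0.2809²/2)·2.8551) / 0.474638 = (-0.123437 + 0.243404) / 0.474638 = 0.252756
d₂ = d₁ − σ√T = 0.252756 − 0.474638 = -0.221882
e^{−rT} = e^{−0.0458·2.8551} = 0.877425
N(d₁) = 0.599772,  N(d₂) = 0.412203
Call price V = S·N(d₁) − K·e^{−rT}·N(d₂) = 85.689377 − 58.461512 = 27.227864
Δ = N(d₁) = 0.599772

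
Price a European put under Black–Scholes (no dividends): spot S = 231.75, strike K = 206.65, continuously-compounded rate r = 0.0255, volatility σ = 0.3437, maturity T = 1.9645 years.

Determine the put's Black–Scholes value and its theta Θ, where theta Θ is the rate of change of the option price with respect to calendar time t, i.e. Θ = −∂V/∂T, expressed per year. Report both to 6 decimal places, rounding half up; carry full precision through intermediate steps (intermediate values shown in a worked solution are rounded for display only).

price = 25.471633
Θ = -7.260932

σ√T = 0.3437·√1.9645 = 0.481732
d₁ = (ln(S/K) + (r+σ²/2)T) / (σ√T) = (ln(231.75/206.65) + (0.0255+0.3437²/2)·1.9645) / 0.481732 = (0.114633 + 0.166128) / 0.481732 = 0.582814
d₂ = d₁ − σ√T = 0.582814 − 0.481732 = 0.101082
e^{−rT} = e^{−0.0255·1.9645} = 0.951139
N(−d₁) = 0.280009,  N(−d₂) = 0.459743
Put price V = K·e^{−rT}·N(−d₂) − S·N(−d₁) = 90.363761 − 64.892128 = 25.471633
φ(d₁) = (1/√(2π))·e^{−d₁²/2} = 0.336629
Θ = −S·φ(d₁)·σ/(2√T) + r·K·e^{−rT}·N(−d₂) = −9.565208 + 2.304276 = -7.260932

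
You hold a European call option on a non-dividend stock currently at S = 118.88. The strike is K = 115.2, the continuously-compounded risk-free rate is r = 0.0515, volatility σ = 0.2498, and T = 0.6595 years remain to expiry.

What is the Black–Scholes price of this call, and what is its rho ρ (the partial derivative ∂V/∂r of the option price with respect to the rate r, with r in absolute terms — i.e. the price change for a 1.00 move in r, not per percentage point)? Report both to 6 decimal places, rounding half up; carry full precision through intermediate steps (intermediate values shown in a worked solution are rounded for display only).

price = 13.541376
ρ = 43.141065

σ√T = 0.2498·√0.6595 = 0.202862
d₁ = (ln(S/K) + (r+σ²/2)T) / (σ√T) = (ln(118.88/115.2) + (0.0515+0.2498²/2)·0.6595) / 0.202862 = (0.031445 + 0.054541) / 0.202862 = 0.423863
d₂ = d₁ − σ√T = 0.423863 − 0.202862 = 0.221001
e^{−rT} = e^{−0.0515·0.6595} = 0.966606
N(d₁) = 0.664167,  N(d₂) = 0.587454
Call price V = S·N(d₁) − K·e^{−rT}·N(d₂) = 78.956183 − 65.414807 = 13.541376
ρ = K·T·e^{−rT}·N(d₂) = 43.141065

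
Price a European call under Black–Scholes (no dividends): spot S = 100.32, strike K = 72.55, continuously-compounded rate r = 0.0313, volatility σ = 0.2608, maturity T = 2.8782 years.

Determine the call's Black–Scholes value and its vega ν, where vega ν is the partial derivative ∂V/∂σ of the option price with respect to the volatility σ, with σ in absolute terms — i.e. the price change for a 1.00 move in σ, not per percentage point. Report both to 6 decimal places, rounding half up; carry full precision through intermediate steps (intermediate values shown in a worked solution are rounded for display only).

σ√T = 0.2608·√2.8782 = 0.442454
d₁ = (ln(S/K) + (r+σ²/2)T) / (σ√T) = (ln(100.32/72.55) + (0.0313+0.2608²/2)·2.8782) / 0.442454 = (0.324089 + 0.187970) / 0.442454 = 1.157317
d₂ = d₁ − σ√T = 1.157317 − 0.442454 = 0.714863
e^{−rT} = e^{−0.0313·2.8782} = 0.913851
N(d₁) = 0.876429,  N(d₂) = 0.762653
Call price V = S·N(d₁) − K·e^{−rT}·N(d₂) = 87.923315 − 50.563827 = 37.359488
φ(d₁) = (1/√(2π))·e^{−d₁²/2} = 0.204205
ν = S·φ(d₁)·√T = 34.754800

price = 37.359488
ν = 34.754800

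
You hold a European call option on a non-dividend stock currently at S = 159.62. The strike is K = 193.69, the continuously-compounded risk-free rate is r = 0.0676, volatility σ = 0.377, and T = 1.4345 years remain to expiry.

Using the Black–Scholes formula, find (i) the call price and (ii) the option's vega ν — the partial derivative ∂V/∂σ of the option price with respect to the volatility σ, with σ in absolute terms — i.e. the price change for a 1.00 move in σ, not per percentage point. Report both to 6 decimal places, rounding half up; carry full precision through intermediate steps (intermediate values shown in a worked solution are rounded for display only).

σ√T = 0.377·√1.4345 = 0.451535
d₁ = (ln(S/K) + (r+σ²/2)T) / (σ√T) = (ln(159.62/193.69) + (0.0676+0.377²/2)·1.4345) / 0.451535 = (-0.193463 + 0.198914) / 0.451535 = 0.012073
d₂ = d₁ − σ√T = 0.012073 − 0.451535 = -0.439462
e^{−rT} = e^{−0.0676·1.4345} = 0.907581
N(d₁) = 0.504816,  N(d₂) = 0.330163
Call price V = S·N(d₁) − K·e^{−rT}·N(d₂) = 80.578764 − 58.039201 = 22.539563
φ(d₁) = (1/√(2π))·e^{−d₁²/2} = 0.398913
ν = S·φ(d₁)·√T = 76.263371

price = 22.539563
ν = 76.263371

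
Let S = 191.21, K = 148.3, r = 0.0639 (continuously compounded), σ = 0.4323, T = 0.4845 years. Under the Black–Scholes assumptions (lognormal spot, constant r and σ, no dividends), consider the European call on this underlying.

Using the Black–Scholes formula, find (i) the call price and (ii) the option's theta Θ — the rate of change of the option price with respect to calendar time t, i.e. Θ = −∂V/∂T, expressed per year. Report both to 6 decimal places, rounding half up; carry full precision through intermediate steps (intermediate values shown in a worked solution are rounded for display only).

σ√T = 0.4323·√0.4845 = 0.300907
d₁ = (ln(S/K) + (r+σ²/2)T) / (σ√T) = (ln(191.21/148.3) + (0.0639+0.4323²/2)·0.4845) / 0.300907 = (0.254135 + 0.076232) / 0.300907 = 1.097905
d₂ = d₁ − σ√T = 1.097905 − 0.300907 = 0.796998
e^{−rT} = e^{−0.0639·0.4845} = 0.969515
N(d₁) = 0.863877,  N(d₂) = 0.787274
Call price V = S·N(d₁) − K·e^{−rT}·N(d₂) = 165.181910 − 113.193480 = 51.988430
φ(d₁) = (1/√(2π))·e^{−d₁²/2} = 0.218354
Θ = −S·φ(d₁)·σ/(2√T) − r·K·e^{−rT}·N(d₂) = −12.965250 − 7.233063 = -20.198313

price = 51.988430
Θ = -20.198313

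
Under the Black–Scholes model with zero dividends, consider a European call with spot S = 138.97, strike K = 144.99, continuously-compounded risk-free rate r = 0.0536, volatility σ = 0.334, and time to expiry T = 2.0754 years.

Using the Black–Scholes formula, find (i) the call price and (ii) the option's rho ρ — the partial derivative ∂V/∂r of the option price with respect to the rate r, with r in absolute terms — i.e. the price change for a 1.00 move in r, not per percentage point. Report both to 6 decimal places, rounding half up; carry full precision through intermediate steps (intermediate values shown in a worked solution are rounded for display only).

price = 30.420474
ρ = 124.157875

σ√T = 0.334·√2.0754 = 0.481169
d₁ = (ln(S/K) + (r+σ²/2)T) / (σ√T) = (ln(138.97/144.99) + (0.0536+0.334²/2)·2.0754) / 0.481169 = (-0.042407 + 0.227003) / 0.481169 = 0.383642
d₂ = d₁ − σ√T = 0.383642 − 0.481169 = -0.097527
e^{−rT} = e^{−0.0536·2.0754} = 0.894723
N(d₁) = 0.649378,  N(d₂) = 0.461154
Call price V = S·N(d₁) − K·e^{−rT}·N(d₂) = 90.244062 − 59.823588 = 30.420474
ρ = K·T·e^{−rT}·N(d₂) = 124.157875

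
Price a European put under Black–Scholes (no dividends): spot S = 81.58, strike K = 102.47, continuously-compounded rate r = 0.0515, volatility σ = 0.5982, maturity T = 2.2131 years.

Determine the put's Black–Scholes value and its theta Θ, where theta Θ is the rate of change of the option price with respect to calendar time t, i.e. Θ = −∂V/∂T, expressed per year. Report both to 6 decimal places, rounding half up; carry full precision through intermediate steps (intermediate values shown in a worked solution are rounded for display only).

σ√T = 0.5982·√2.2131 = 0.889912
d₁ = (ln(S/K) + (r+σ²/2)T) / (σ√T) = (ln(81.58/102.47) + (0.0515+0.5982²/2)·2.2131) / 0.889912 = (-0.227986 + 0.509946) / 0.889912 = 0.316841
d₂ = d₁ − σ√T = 0.316841 − 0.889912 = -0.573071
e^{−rT} = e^{−0.0515·2.2131} = 0.892281
N(−d₁) = 0.375682,  N(−d₂) = 0.716702
Put price V = K·e^{−rT}·N(−d₂) − S·N(−d₁) = 65.529466 − 30.648161 = 34.881306
φ(d₁) = (1/√(2π))·e^{−d₁²/2} = 0.379412
Θ = −S·φ(d₁)·σ/(2√T) + r·K·e^{−rT}·N(−d₂) = −6.223156 + 3.374768 = -2.848389

price = 34.881306
Θ = -2.848389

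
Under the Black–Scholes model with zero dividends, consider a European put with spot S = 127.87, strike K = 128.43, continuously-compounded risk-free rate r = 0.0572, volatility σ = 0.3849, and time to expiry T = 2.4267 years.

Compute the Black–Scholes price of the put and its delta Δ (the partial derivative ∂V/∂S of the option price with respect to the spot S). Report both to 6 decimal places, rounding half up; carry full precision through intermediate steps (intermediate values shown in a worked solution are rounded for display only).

σ√T = 0.3849·√2.4267 = 0.599592
d₁ = (ln(S/K) + (r+σ²/2)T) / (σ√T) = (ln(127.87/128.43) + (0.0572+0.3849²/2)·2.4267) / 0.599592 = (-0.004370 + 0.318563) / 0.599592 = 0.524011
d₂ = d₁ − σ√T = 0.524011 − 0.599592 = -0.075581
e^{−rT} = e^{−0.0572·2.4267} = 0.870396
N(−d₁) = 0.300136,  N(−d₂) = 0.530124
Put price V = K·e^{−rT}·N(−d₂) − S·N(−d₁) = 59.259869 − 38.378331 = 20.881538
Δ = −N(−d₁) = -0.300136

price = 20.881538
Δ = -0.300136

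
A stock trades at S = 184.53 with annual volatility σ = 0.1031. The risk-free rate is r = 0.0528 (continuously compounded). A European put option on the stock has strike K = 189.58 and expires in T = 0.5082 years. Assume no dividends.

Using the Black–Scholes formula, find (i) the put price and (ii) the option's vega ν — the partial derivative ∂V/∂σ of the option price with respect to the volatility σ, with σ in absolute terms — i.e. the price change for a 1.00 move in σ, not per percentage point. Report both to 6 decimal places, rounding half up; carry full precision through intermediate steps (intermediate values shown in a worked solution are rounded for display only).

σ√T = 0.1031·√0.5082 = 0.073498
d₁ = (ln(S/K) + (r+σ²/2)T) / (σ√T) = (ln(184.53/189.58) + (0.0528+0.1031²/2)·0.5082) / 0.073498 = (-0.026999 + 0.029534) / 0.073498 = 0.034489
d₂ = d₁ − σ√T = 0.034489 − 0.073498 = -0.039009
e^{−rT} = e^{−0.0528·0.5082} = 0.973524
N(−d₁) = 0.486243,  N(−d₂) = 0.515558
Put price V = K·e^{−rT}·N(−d₂) − S·N(−d₁) = 95.151777 − 89.726511 = 5.425266
φ(d₁) = (1/√(2π))·e^{−d₁²/2} = 0.398705
ν = S·φ(d₁)·√T = 52.448863

price = 5.425266
ν = 52.448863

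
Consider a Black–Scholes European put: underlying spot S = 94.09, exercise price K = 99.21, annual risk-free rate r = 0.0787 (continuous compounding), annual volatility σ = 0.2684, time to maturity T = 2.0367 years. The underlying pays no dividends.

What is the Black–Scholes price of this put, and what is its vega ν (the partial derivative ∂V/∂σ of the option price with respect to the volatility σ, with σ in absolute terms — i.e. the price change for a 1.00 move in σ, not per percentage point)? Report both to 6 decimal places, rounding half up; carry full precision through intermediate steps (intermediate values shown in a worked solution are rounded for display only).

price = 9.298703
ν = 47.930482

σ√T = 0.2684·√2.0367 = 0.383042
d₁ = (ln(S/K) + (r+σ²/2)T) / (σ√T) = (ln(94.09/99.21) + (0.0787+0.2684²/2)·2.0367) / 0.383042 = (-0.052987 + 0.233649) / 0.383042 = 0.471650
d₂ = d₁ − σ√T = 0.471650 − 0.383042 = 0.088609
e^{−rT} = e^{−0.0787·2.0367} = 0.851898
N(−d₁) = 0.318588,  N(−d₂) = 0.464696
Put price V = K·e^{−rT}·N(−d₂) − S·N(−d₁) = 39.274669 − 29.975966 = 9.298703
φ(d₁) = (1/√(2π))·e^{−d₁²/2} = 0.356948
ν = S·φ(d₁)·√T = 47.930482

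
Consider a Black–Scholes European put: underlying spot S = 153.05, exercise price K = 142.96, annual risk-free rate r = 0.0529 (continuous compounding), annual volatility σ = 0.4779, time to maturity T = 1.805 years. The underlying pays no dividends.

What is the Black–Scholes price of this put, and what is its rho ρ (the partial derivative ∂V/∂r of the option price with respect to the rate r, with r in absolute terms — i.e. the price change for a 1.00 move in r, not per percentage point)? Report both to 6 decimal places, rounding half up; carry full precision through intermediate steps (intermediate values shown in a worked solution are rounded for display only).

price = 25.185308
ρ = -123.451597

σ√T = 0.4779·√1.805 = 0.642060
d₁ = (ln(S/K) + (r+σ²/2)T) / (σ√T) = (ln(153.05/142.96) + (0.0529+0.4779²/2)·1.805) / 0.642060 = (0.068200 + 0.301605) / 0.642060 = 0.575966
d₂ = d₁ − σ√T = 0.575966 − 0.642060 = -0.066094
e^{−rT} = e^{−0.0529·1.805} = 0.908932
N(−d₁) = 0.282319,  N(−d₂) = 0.526348
Put price V = K·e^{−rT}·N(−d₂) − S·N(−d₁) = 68.394237 − 43.208928 = 25.185308
ρ = −K·T·e^{−rT}·N(−d₂) = -123.451597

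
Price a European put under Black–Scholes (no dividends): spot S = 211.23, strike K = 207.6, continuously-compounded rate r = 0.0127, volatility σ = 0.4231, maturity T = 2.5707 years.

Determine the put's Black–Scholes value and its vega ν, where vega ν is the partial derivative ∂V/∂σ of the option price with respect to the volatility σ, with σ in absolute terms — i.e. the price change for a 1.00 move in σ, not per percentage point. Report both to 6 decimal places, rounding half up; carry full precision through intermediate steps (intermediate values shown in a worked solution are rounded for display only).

price = 49.714523
ν = 124.072848

σ√T = 0.4231·√2.5707 = 0.678373
d₁ = (ln(S/K) + (r+σ²/2)T) / (σ√T) = (ln(211.23/207.6) + (0.0127+0.4231²/2)·2.5707) / 0.678373 = (0.017334 + 0.262743) / 0.678373 = 0.412866
d₂ = d₁ − σ√T = 0.412866 − 0.678373 = -0.265507
e^{−rT} = e^{−0.0127·2.5707} = 0.967879
N(−d₁) = 0.339852,  N(−d₂) = 0.604691
Put price V = K·e^{−rT}·N(−d₂) − S·N(−d₁) = 121.501520 − 71.786997 = 49.714523
φ(d₁) = (1/√(2π))·e^{−d₁²/2} = 0.366349
ν = S·φ(d₁)·√T = 124.072848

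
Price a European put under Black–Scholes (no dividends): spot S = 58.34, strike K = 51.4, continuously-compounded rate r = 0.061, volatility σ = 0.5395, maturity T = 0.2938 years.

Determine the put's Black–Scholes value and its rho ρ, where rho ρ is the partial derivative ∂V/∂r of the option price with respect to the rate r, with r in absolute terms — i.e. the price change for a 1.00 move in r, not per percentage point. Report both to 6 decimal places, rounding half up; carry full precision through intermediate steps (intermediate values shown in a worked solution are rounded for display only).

σ√T = 0.5395·√0.2938 = 0.292427
d₁ = (ln(S/K) + (r+σ²/2)T) / (σ√T) = (ln(58.34/51.4) + (0.061+0.5395²/2)·0.2938) / 0.292427 = (0.126650 + 0.060679) / 0.292427 = 0.640599
d₂ = d₁ − σ√T = 0.640599 − 0.292427 = 0.348172
e^{−rT} = e^{−0.061·0.2938} = 0.982238
N(−d₁) = 0.260892,  N(−d₂) = 0.363856
Put price V = K·e^{−rT}·N(−d₂) − S·N(−d₁) = 18.369984 − 15.220420 = 3.149563
ρ = −K·T·e^{−rT}·N(−d₂) = -5.397101

price = 3.149563
ρ = -5.397101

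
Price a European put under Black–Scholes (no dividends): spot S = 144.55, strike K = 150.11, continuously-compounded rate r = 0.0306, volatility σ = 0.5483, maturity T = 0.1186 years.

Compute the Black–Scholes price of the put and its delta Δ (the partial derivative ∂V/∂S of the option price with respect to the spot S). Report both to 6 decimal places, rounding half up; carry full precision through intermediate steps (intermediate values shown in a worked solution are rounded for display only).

σ√T = 0.5483·√0.1186 = 0.188825
d₁ = (ln(S/K) + (r+σ²/2)T) / (σ√T) = (ln(144.55/150.11) + (0.0306+0.5483²/2)·0.1186) / 0.188825 = (-0.037743 + 0.021457) / 0.188825 = -0.086250
d₂ = d₁ − σ√T = -0.086250 − 0.188825 = -0.275075
e^{−rT} = e^{−0.0306·0.1186} = 0.996377
N(−d₁) = 0.534366,  N(−d₂) = 0.608371
Put price V = K·e^{−rT}·N(−d₂) − S·N(−d₁) = 90.991729 − 77.242629 = 13.749100
Δ = −N(−d₁) = -0.534366

price = 13.749100
Δ = -0.534366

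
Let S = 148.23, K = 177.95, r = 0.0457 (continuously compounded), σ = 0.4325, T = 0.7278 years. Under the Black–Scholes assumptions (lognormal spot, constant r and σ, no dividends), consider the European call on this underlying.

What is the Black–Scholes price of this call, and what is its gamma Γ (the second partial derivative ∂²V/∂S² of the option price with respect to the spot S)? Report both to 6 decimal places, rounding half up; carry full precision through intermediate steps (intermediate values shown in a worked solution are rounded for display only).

σ√T = 0.4325·√0.7278 = 0.368971
d₁ = (ln(S/K) + (r+σ²/2)T) / (σ√T) = (ln(148.23/177.95) + (0.0457+0.4325²/2)·0.7278) / 0.368971 = (-0.182737 + 0.101330) / 0.368971 = -0.220633
d₂ = d₁ − σ√T = -0.220633 − 0.368971 = -0.589604
e^{−rT} = e^{−0.0457·0.7278} = 0.967287
N(d₁) = 0.412689,  N(d₂) = 0.277728
Call price V = S·N(d₁) − K·e^{−rT}·N(d₂) = 61.172890 − 47.804949 = 13.367941
φ(d₁) = (1/√(2π))·e^{−d₁²/2} = 0.389349
Γ = φ(d₁) / (S·σ·√T) = 0.007119

price = 13.367941
Γ = 0.007119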